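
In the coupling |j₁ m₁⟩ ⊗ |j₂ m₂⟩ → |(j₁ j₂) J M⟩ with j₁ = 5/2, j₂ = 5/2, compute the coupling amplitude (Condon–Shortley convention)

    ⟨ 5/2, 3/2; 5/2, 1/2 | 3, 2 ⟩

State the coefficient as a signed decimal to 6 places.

-0.288675  (= −√(1/12))

j₁+j₂−J=2  J+j₁−j₂=3  J−j₁+j₂=3  j₁+j₂+J+1=9
(j₁±m₁, j₂±m₂, J±M) = (4,1,3,2,5,1)
P² = 48
sum k=0..1:
  [0] +1/24 = 1/24
  [1] −1/12 = -1/12
S = -1/24
C² = P²·S² = 1/12 ; C = -0.288675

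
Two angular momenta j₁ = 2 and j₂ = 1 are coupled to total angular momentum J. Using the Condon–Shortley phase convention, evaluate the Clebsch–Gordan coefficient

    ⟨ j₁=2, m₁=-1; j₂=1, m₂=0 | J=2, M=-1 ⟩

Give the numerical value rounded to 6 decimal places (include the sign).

triangle: 1!*3!*1!/6! = 6/720
(j±m)!: 1!*3!*1!*1!*1!*3! = 36
prefactor² = (2J+1)*Δ*N² = 3/2
  k=0: +1/(0!*1!*3!*1!*0!*0!) = 1/6
  k=1: −1/(1!*0!*2!*0!*1!*1!) = -1/2
Σ = -1/3  ⇒  CG² = 3/2*(-1/3)² = 1/6
CG = −√(1/6) = -0.408248

-0.408248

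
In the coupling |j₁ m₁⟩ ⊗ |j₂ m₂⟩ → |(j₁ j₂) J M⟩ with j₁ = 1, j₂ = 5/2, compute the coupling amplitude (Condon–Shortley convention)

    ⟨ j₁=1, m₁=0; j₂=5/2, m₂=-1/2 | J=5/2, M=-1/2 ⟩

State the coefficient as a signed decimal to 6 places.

j₁+j₂−J=1  J+j₁−j₂=1  J−j₁+j₂=4  j₁+j₂+J+1=7
(j₁±m₁, j₂±m₂, J±M) = (1,1,2,3,2,3)
P² = 144/35
sum k=0..1:
  [0] +1/4 = 1/4
  [1] −1/6 = -1/6
S = 1/12
C² = P²·S² = 1/35 ; C = +0.169031

+0.169031  (= +√(1/35))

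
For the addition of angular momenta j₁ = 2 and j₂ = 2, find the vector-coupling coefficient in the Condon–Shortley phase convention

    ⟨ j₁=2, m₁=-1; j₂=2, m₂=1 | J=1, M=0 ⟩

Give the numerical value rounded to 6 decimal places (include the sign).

+0.316228  (= +√(1/10))

√[3·3!1!1!/6! · 1!3!3!1!1!1!] = √(9/10)
  +(−1)^2/∏(2,1,1,1,0,0)! = 1/2  (running 1/2)
  +(−1)^3/∏(3,0,0,0,1,1)! = -1/6  (running 1/3)
⟨..|..⟩ = √(9/10)·(1/3) = +0.316228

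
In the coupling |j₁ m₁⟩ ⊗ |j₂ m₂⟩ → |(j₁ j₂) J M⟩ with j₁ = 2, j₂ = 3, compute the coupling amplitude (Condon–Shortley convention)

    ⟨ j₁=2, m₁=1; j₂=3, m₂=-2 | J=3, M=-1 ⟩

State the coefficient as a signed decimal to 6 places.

+√(1/4) ≈ +0.500000

j₁+j₂−J=2  J+j₁−j₂=2  J−j₁+j₂=4  j₁+j₂+J+1=9
(j₁±m₁, j₂±m₂, J±M) = (3,1,1,5,2,4)
P² = 64
sum k=0..1:
  [0] +1/12 = 1/12
  [1] −1/48 = -1/48
S = 1/16
C² = P²·S² = 1/4 ; C = +0.500000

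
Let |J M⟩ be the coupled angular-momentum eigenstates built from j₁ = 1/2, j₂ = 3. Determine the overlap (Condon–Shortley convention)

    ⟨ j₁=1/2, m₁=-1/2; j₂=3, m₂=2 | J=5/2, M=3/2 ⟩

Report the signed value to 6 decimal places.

-0.845154

j₁+j₂−J=1  J+j₁−j₂=0  J−j₁+j₂=5  j₁+j₂+J+1=7
(j₁±m₁, j₂±m₂, J±M) = (0,1,5,1,4,1)
P² = 2880/7
sum k=1..1:
  [1] −1/24 = -1/24
S = -1/24
C² = P²·S² = 5/7 ; C = -0.845154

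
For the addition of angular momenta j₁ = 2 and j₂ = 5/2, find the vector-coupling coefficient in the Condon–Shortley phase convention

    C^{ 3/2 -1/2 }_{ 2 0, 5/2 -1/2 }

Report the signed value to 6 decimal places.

√[4·3!1!2!/7! · 2!2!2!3!1!2!] = √(32/35)
  +(−1)^1/∏(1,2,1,1,0,1)! = -1/2  (running -1/2)
  +(−1)^2/∏(2,1,0,0,1,2)! = 1/4  (running -1/4)
⟨..|..⟩ = √(32/35)·(-1/4) = -0.239046

-0.239046  (= −√(2/35))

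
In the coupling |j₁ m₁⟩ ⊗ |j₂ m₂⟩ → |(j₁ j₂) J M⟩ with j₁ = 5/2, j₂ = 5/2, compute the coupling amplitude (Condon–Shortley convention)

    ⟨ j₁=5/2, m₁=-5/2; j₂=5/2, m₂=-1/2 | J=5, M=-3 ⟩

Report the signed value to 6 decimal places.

+√(2/9) ≈ +0.471405

j₁+j₂−J=0  J+j₁−j₂=5  J−j₁+j₂=5  j₁+j₂+J+1=11
(j₁±m₁, j₂±m₂, J±M) = (0,5,2,3,2,8)
P² = 460800
sum k=0..0:
  [0] +1/1440 = 1/1440
S = 1/1440
C² = P²·S² = 2/9 ; C = +0.471405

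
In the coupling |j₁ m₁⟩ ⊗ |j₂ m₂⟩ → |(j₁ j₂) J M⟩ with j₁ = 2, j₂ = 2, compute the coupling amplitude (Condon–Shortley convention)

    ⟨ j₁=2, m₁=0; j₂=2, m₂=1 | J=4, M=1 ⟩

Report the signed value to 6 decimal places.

√[9·0!4!4!/9! · 2!2!3!1!5!3!] = √(1728/7)
  +(−1)^0/∏(0,0,2,3,2,1)! = 1/24  (running 1/24)
⟨..|..⟩ = √(1728/7)·(1/24) = +0.654654

+0.654654  (= +√(3/7))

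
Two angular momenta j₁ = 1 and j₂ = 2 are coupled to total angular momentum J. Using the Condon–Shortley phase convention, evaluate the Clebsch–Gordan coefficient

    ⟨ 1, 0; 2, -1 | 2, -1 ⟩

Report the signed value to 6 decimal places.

+√(1/6) ≈ +0.408248

triangle: 1!·1!·3!/6! = 6/720
(j±m)!: 1!·1!·1!·3!·1!·3! = 36
prefactor² = (2J+1)·Δ·N² = 3/2
  k=0: +1/(0!·1!·1!·1!·0!·2!) = 1/2
  k=1: −1/(1!·0!·0!·0!·1!·3!) = -1/6
Σ = 1/3  ⇒  CG² = 3/2·1/3² = 1/6
CG = +√(1/6) = +0.408248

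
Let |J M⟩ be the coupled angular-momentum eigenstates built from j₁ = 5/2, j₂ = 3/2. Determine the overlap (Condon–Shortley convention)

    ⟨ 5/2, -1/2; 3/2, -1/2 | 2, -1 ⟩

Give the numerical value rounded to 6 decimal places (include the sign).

-0.545545  (= −√(25/84))

√[5·2!3!1!/7! · 2!3!1!2!1!3!] = √(12/7)
  +(−1)^0/∏(0,2,3,1,0,0)! = 1/12  (running 1/12)
  +(−1)^1/∏(1,1,2,0,1,1)! = -1/2  (running -5/12)
⟨..|..⟩ = √(12/7)·(-5/12) = -0.545545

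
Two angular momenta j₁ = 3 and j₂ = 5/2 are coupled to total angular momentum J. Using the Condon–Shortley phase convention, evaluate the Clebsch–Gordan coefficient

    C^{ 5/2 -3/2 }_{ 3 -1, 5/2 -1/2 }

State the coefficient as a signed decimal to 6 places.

+√(1/35) ≈ +0.169031

triangle: 3!*3!*2!/9! = 72/362880
(j±m)!: 2!*4!*2!*3!*1!*4! = 13824
prefactor² = (2J+1)*Δ*N² = 576/35
  k=1: −1/(1!*2!*3!*1!*0!*1!) = -1/12
  k=2: +1/(2!*1!*2!*0!*1!*2!) = 1/8
Σ = 1/24  ⇒  CG² = 576/35*1/24² = 1/35
CG = +√(1/35) = +0.169031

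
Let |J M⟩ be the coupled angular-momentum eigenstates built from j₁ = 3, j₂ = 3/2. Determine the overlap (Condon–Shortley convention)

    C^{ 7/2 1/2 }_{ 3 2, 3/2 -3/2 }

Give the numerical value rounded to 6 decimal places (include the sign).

+√(5/21) = +0.487950

triangle: 1!×5!×2!/9! = 240/362880
(j±m)!: 5!×1!×0!×3!×4!×3! = 103680
prefactor² = (2J+1)×Δ×N² = 3840/7
  k=0: +1/(0!×1!×1!×0!×4!×2!) = 1/48
Σ = 1/48  ⇒  CG² = 3840/7×1/48² = 5/21
CG = +√(5/21) = +0.487950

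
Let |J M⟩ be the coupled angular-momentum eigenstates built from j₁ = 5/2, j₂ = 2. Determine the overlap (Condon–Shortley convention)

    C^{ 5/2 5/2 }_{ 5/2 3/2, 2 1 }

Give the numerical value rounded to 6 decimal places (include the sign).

√[6·2!3!2!/8! · 4!1!3!1!5!0!] = √(432/7)
  +(−1)^1/∏(1,1,0,2,3,0)! = -1/12  (running -1/12)
⟨..|..⟩ = √(432/7)·(-1/12) = -0.654654

-0.654654  (= −√(3/7))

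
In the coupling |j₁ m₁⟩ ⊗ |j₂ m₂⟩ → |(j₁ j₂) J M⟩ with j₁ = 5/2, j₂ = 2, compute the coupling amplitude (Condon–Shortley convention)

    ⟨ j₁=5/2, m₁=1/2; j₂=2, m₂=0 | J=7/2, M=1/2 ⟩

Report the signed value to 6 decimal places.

√[8·1!4!3!/9! · 3!2!2!2!4!3!] = √(768/35)
  +(−1)^0/∏(0,1,2,2,2,1)! = 1/8  (running 1/8)
  +(−1)^1/∏(1,0,1,1,3,2)! = -1/12  (running 1/24)
⟨..|..⟩ = √(768/35)·(1/24) = +0.195180

+0.195180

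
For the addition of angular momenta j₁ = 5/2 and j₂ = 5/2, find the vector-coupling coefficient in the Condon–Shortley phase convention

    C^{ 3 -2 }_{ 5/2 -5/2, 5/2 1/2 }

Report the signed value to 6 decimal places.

+√(5/12) = +0.645497

triangle: 2!×3!×3!/9! = 72/362880
(j±m)!: 0!×5!×3!×2!×1!×5! = 172800
prefactor² = (2J+1)×Δ×N² = 240
  k=2: +1/(2!×0!×3!×1!×0!×2!) = 1/24
Σ = 1/24  ⇒  CG² = 240×1/24² = 5/12
CG = +√(5/12) = +0.645497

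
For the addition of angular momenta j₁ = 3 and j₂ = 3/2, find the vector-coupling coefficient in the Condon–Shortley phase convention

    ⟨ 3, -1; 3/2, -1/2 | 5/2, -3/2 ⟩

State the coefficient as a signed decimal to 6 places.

√[6·2!4!1!/8! · 2!4!1!2!1!4!] = √(576/35)
  +(−1)^0/∏(0,2,4,1,0,0)! = 1/48  (running 1/48)
  +(−1)^1/∏(1,1,3,0,1,1)! = -1/6  (running -7/48)
⟨..|..⟩ = √(576/35)·(-7/48) = -0.591608

-0.591608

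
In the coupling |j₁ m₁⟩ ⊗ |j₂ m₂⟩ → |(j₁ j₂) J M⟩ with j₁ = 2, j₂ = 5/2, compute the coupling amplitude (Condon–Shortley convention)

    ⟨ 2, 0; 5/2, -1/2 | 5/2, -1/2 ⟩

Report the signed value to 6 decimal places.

-0.478091

√[6·2!2!3!/8! · 2!2!2!3!2!3!] = √(72/35)
  +(−1)^0/∏(0,2,2,2,0,1)! = 1/8  (running 1/8)
  +(−1)^1/∏(1,1,1,1,1,2)! = -1/2  (running -3/8)
  +(−1)^2/∏(2,0,0,0,2,3)! = 1/24  (running -1/3)
⟨..|..⟩ = √(72/35)·(-1/3) = -0.478091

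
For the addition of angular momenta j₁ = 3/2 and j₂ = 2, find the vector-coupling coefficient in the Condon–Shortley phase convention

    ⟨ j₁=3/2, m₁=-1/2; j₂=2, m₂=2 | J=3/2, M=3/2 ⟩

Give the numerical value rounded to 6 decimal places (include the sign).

√[4·2!1!2!/6! · 1!2!4!0!3!0!] = √(32/5)
  +(−1)^2/∏(2,0,0,2,1,0)! = 1/4  (running 1/4)
⟨..|..⟩ = √(32/5)·(1/4) = +0.632456

+0.632456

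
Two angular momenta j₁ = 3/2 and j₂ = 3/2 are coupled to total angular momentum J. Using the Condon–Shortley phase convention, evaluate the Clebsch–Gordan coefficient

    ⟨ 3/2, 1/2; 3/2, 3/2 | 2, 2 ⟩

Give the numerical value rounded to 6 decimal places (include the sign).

−√(1/2) = -0.707107

triangle: 1!*2!*2!/6! = 4/720
(j±m)!: 2!*1!*3!*0!*4!*0! = 288
prefactor² = (2J+1)*Δ*N² = 8
  k=1: −1/(1!*0!*0!*2!*2!*0!) = -1/4
Σ = -1/4  ⇒  CG² = 8*(-1/4)² = 1/2
CG = −√(1/2) = -0.707107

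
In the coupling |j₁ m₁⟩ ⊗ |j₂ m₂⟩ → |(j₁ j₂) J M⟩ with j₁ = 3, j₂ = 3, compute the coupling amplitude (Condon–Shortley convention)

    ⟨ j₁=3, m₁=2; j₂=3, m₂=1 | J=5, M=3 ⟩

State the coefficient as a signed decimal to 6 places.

+√(1/6) = +0.408248

√[11·1!5!5!/12! · 5!1!4!2!8!2!] = √(153600)
  +(−1)^0/∏(0,1,1,4,4,1)! = 1/576  (running 1/576)
  +(−1)^1/∏(1,0,0,3,5,2)! = -1/1440  (running 1/960)
⟨..|..⟩ = √(153600)·(1/960) = +0.408248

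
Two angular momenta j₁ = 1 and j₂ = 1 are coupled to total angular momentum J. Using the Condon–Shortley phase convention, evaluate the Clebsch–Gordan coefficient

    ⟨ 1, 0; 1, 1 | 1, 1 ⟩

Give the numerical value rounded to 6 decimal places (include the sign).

√[3·1!1!1!/4! · 1!1!2!0!2!0!] = √(1/2)
  +(−1)^1/∏(1,0,0,1,1,0)! = -1  (running -1)
⟨..|..⟩ = √(1/2)·(-1) = -0.707107

−√(1/2) = -0.707107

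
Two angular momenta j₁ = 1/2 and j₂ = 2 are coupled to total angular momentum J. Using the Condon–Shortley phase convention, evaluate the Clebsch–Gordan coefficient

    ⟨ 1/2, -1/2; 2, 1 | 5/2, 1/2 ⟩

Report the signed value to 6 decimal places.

√[6·0!1!4!/6! · 0!1!3!1!3!2!] = √(72/5)
  +(−1)^0/∏(0,0,1,3,0,1)! = 1/6  (running 1/6)
⟨..|..⟩ = √(72/5)·(1/6) = +0.632456

+√(2/5) ≈ +0.632456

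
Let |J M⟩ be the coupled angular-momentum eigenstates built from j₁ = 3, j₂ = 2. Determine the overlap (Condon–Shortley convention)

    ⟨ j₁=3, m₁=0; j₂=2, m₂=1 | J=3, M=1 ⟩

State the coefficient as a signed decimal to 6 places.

triangle: 2!·4!·2!/9! = 96/362880
(j±m)!: 3!·3!·3!·1!·4!·2! = 10368
prefactor² = (2J+1)·Δ·N² = 96/5
  k=1: −1/(1!·1!·2!·2!·2!·0!) = -1/8
  k=2: +1/(2!·0!·1!·1!·3!·1!) = 1/12
Σ = -1/24  ⇒  CG² = 96/5·(-1/24)² = 1/30
CG = −√(1/30) = -0.182574

−√(1/30) ≈ -0.182574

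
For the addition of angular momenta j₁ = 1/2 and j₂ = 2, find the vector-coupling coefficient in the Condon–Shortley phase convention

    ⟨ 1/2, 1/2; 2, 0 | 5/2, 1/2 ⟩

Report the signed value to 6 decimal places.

triangle: 0!*1!*4!/6! = 24/720
(j±m)!: 1!*0!*2!*2!*3!*2! = 48
prefactor² = (2J+1)*Δ*N² = 48/5
  k=0: +1/(0!*0!*0!*2!*1!*2!) = 1/4
Σ = 1/4  ⇒  CG² = 48/5*1/4² = 3/5
CG = +√(3/5) = +0.774597

+0.774597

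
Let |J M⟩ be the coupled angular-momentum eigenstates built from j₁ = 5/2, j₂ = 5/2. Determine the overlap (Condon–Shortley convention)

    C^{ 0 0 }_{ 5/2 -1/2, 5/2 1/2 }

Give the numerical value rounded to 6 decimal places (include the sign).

-0.408248

√[1·5!0!0!/6! · 2!3!3!2!0!0!] = √(24)
  +(−1)^3/∏(3,2,0,0,0,0)! = -1/12  (running -1/12)
⟨..|..⟩ = √(24)·(-1/12) = -0.408248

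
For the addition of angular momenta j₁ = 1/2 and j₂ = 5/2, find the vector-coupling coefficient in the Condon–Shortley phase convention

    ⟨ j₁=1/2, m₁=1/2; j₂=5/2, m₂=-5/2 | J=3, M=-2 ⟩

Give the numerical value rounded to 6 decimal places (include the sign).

+√(1/6) ≈ +0.408248

triangle: 0!·1!·5!/7! = 120/5040
(j±m)!: 1!·0!·0!·5!·1!·5! = 14400
prefactor² = (2J+1)·Δ·N² = 2400
  k=0: +1/(0!·0!·0!·0!·1!·5!) = 1/120
Σ = 1/120  ⇒  CG² = 2400·1/120² = 1/6
CG = +√(1/6) = +0.408248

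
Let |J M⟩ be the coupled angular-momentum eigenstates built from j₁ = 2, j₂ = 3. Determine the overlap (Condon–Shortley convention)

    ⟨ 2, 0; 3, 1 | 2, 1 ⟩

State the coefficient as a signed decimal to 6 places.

√[5·3!1!3!/8! · 2!2!4!2!3!1!] = √(36/7)
  +(−1)^1/∏(1,2,1,3,0,0)! = -1/12  (running -1/12)
  +(−1)^2/∏(2,1,0,2,1,1)! = 1/4  (running 1/6)
⟨..|..⟩ = √(36/7)·(1/6) = +0.377964

+0.377964  (= +√(1/7))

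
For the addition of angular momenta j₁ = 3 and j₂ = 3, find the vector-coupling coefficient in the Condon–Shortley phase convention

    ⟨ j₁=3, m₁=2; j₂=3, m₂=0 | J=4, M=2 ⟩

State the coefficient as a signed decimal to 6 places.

triangle: 2!×4!×4!/11! = 1152/39916800
(j±m)!: 5!×1!×3!×3!×6!×2! = 6220800
prefactor² = (2J+1)×Δ×N² = 124416/77
  k=0: +1/(0!×2!×1!×3!×3!×1!) = 1/72
  k=1: −1/(1!×1!×0!×2!×4!×2!) = -1/96
Σ = 1/288  ⇒  CG² = 124416/77×1/288² = 3/154
CG = +√(3/154) = +0.139573

+√(3/154) = +0.139573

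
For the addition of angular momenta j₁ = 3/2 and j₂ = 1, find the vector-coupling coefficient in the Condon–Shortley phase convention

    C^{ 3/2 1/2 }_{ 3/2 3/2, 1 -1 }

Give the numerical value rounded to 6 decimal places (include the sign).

√[4·1!2!1!/5! · 3!0!0!2!2!1!] = √(8/5)
  +(−1)^0/∏(0,1,0,0,2,1)! = 1/2  (running 1/2)
⟨..|..⟩ = √(8/5)·(1/2) = +0.632456

+0.632456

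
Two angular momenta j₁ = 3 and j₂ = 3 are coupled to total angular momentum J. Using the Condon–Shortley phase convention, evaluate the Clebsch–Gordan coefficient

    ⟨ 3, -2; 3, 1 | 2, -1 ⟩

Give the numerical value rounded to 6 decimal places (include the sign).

-0.422577  (= −√(5/28))

triangle: 4!·2!·2!/9! = 96/362880
(j±m)!: 1!·5!·4!·2!·1!·3! = 34560
prefactor² = (2J+1)·Δ·N² = 320/7
  k=3: −1/(3!·1!·2!·1!·0!·1!) = -1/12
  k=4: +1/(4!·0!·1!·0!·1!·2!) = 1/48
Σ = -1/16  ⇒  CG² = 320/7·(-1/16)² = 5/28
CG = −√(5/28) = -0.422577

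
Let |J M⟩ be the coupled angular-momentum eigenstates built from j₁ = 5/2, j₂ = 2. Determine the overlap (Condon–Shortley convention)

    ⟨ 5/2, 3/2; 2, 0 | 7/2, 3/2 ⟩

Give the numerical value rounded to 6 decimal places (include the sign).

j₁+j₂−J=1  J+j₁−j₂=4  J−j₁+j₂=3  j₁+j₂+J+1=9
(j₁±m₁, j₂±m₂, J±M) = (4,1,2,2,5,2)
P² = 512/7
sum k=0..1:
  [0] +1/12 = 1/12
  [1] −1/48 = -1/48
S = 1/16
C² = P²·S² = 2/7 ; C = +0.534522

+√(2/7) ≈ +0.534522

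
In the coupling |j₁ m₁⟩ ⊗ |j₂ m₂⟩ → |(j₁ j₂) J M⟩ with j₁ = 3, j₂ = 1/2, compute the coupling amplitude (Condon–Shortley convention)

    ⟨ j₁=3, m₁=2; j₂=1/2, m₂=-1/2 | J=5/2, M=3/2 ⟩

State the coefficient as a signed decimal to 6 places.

triangle: 1!×5!×0!/7! = 120/5040
(j±m)!: 5!×1!×0!×1!×4!×1! = 2880
prefactor² = (2J+1)×Δ×N² = 2880/7
  k=0: +1/(0!×1!×1!×0!×4!×0!) = 1/24
Σ = 1/24  ⇒  CG² = 2880/7×1/24² = 5/7
CG = +√(5/7) = +0.845154

+0.845154  (= +√(5/7))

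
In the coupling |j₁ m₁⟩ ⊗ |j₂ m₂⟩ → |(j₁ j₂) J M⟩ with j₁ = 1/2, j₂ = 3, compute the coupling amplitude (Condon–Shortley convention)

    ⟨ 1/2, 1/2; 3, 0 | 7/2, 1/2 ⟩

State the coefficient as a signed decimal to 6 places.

+0.755929

√[8·0!1!6!/8! · 1!0!3!3!4!3!] = √(5184/7)
  +(−1)^0/∏(0,0,0,3,1,3)! = 1/36  (running 1/36)
⟨..|..⟩ = √(5184/7)·(1/36) = +0.755929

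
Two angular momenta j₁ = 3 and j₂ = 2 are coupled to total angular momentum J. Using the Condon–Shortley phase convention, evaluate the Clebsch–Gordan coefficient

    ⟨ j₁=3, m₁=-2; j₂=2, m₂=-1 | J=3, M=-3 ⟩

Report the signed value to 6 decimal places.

j₁+j₂−J=2  J+j₁−j₂=4  J−j₁+j₂=2  j₁+j₂+J+1=9
(j₁±m₁, j₂±m₂, J±M) = (1,5,1,3,0,6)
P² = 960
sum k=1..1:
  [1] −1/48 = -1/48
S = -1/48
C² = P²·S² = 5/12 ; C = -0.645497

-0.645497  (= −√(5/12))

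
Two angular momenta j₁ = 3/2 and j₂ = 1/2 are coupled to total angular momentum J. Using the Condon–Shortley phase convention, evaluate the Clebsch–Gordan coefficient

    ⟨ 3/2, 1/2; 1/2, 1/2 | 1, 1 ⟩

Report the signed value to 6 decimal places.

j₁+j₂−J=1  J+j₁−j₂=2  J−j₁+j₂=0  j₁+j₂+J+1=4
(j₁±m₁, j₂±m₂, J±M) = (2,1,1,0,2,0)
P² = 1
sum k=1..1:
  [1] −1/2 = -1/2
S = -1/2
C² = P²·S² = 1/4 ; C = -0.500000

−√(1/4) = -0.500000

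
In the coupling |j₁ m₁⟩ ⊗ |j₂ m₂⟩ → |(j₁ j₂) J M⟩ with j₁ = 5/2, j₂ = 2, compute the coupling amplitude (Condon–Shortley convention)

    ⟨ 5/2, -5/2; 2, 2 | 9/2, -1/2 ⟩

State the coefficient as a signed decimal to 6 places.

+√(1/126) ≈ +0.089087

j₁+j₂−J=0  J+j₁−j₂=5  J−j₁+j₂=4  j₁+j₂+J+1=10
(j₁±m₁, j₂±m₂, J±M) = (0,5,4,0,4,5)
P² = 460800/7
sum k=0..0:
  [0] +1/2880 = 1/2880
S = 1/2880
C² = P²·S² = 1/126 ; C = +0.089087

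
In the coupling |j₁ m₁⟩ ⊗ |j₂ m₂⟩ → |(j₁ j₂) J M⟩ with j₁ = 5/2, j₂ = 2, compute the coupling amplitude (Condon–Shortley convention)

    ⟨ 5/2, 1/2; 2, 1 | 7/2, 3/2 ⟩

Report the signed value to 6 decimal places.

-0.308607  (= −√(2/21))

√[8·1!4!3!/9! · 3!2!3!1!5!2!] = √(384/7)
  +(−1)^0/∏(0,1,2,3,2,0)! = 1/24  (running 1/24)
  +(−1)^1/∏(1,0,1,2,3,1)! = -1/12  (running -1/24)
⟨..|..⟩ = √(384/7)·(-1/24) = -0.308607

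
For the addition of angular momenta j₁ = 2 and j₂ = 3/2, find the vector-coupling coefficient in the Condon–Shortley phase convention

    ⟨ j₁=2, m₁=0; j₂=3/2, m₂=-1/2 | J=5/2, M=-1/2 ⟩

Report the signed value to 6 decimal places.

j₁+j₂−J=1  J+j₁−j₂=3  J−j₁+j₂=2  j₁+j₂+J+1=7
(j₁±m₁, j₂±m₂, J±M) = (2,2,1,2,2,3)
P² = 48/35
sum k=0..1:
  [0] +1/2 = 1/2
  [1] −1/4 = -1/4
S = 1/4
C² = P²·S² = 3/35 ; C = +0.292770

+√(3/35) ≈ +0.292770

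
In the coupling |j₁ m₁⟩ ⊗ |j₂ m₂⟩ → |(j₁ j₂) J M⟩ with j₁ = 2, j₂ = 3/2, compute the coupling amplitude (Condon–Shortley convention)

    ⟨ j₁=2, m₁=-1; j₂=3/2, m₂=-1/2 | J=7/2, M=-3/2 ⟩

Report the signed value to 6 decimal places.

√[8·0!4!3!/8! · 1!3!1!2!2!5!] = √(576/7)
  +(−1)^0/∏(0,0,3,1,1,2)! = 1/12  (running 1/12)
⟨..|..⟩ = √(576/7)·(1/12) = +0.755929

+√(4/7) ≈ +0.755929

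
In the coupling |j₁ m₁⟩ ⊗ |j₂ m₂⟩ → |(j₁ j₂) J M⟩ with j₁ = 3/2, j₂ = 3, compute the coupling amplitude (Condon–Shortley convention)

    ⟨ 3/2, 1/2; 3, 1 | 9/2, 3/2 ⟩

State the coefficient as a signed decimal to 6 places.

+√(15/28) ≈ +0.731925

√[10·0!3!6!/10! · 2!1!4!2!6!3!] = √(34560/7)
  +(−1)^0/∏(0,0,1,4,2,2)! = 1/96  (running 1/96)
⟨..|..⟩ = √(34560/7)·(1/96) = +0.731925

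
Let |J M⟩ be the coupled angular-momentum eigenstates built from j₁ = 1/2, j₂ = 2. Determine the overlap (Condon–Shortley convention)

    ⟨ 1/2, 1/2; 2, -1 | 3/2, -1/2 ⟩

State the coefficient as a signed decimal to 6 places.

√[4·1!0!3!/5! · 1!0!1!3!1!2!] = √(12/5)
  +(−1)^0/∏(0,1,0,1,0,2)! = 1/2  (running 1/2)
⟨..|..⟩ = √(12/5)·(1/2) = +0.774597

+√(3/5) ≈ +0.774597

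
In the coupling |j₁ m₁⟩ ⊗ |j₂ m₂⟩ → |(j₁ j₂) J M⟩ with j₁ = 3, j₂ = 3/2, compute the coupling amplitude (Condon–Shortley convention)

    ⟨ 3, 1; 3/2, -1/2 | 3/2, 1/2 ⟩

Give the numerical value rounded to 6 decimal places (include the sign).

j₁+j₂−J=3  J+j₁−j₂=3  J−j₁+j₂=0  j₁+j₂+J+1=7
(j₁±m₁, j₂±m₂, J±M) = (4,2,1,2,2,1)
P² = 192/35
sum k=1..1:
  [1] −1/4 = -1/4
S = -1/4
C² = P²·S² = 12/35 ; C = -0.585540

-0.585540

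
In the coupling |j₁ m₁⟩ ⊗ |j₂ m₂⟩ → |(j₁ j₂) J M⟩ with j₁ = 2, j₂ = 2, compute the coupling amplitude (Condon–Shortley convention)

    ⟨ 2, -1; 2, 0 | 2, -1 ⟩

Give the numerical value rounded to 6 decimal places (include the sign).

-0.267261  (= −√(1/14))

j₁+j₂−J=2  J+j₁−j₂=2  J−j₁+j₂=2  j₁+j₂+J+1=7
(j₁±m₁, j₂±m₂, J±M) = (1,3,2,2,1,3)
P² = 8/7
sum k=1..2:
  [1] −1/2 = -1/2
  [2] +1/4 = 1/4
S = -1/4
C² = P²·S² = 1/14 ; C = -0.267261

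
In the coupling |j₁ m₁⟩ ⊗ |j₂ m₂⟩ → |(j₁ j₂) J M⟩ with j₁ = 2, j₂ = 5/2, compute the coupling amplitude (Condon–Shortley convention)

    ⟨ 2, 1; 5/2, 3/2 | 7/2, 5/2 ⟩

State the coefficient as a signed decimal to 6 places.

-0.125988

j₁+j₂−J=1  J+j₁−j₂=3  J−j₁+j₂=4  j₁+j₂+J+1=9
(j₁±m₁, j₂±m₂, J±M) = (3,1,4,1,6,1)
P² = 2304/7
sum k=0..1:
  [0] +1/48 = 1/48
  [1] −1/36 = -1/36
S = -1/144
C² = P²·S² = 1/63 ; C = -0.125988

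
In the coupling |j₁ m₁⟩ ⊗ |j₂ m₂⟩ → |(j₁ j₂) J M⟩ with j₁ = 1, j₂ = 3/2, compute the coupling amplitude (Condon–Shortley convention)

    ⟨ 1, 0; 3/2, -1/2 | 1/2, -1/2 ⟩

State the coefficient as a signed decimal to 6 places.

j₁+j₂−J=2  J+j₁−j₂=0  J−j₁+j₂=1  j₁+j₂+J+1=4
(j₁±m₁, j₂±m₂, J±M) = (1,1,1,2,0,1)
P² = 1/3
sum k=1..1:
  [1] −1/1 = -1
S = -1
C² = P²·S² = 1/3 ; C = -0.577350

−√(1/3) ≈ -0.577350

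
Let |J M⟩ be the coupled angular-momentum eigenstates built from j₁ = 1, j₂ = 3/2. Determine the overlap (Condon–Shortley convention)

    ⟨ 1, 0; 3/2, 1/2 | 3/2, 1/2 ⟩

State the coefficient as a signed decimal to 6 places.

−√(1/15) ≈ -0.258199

√[4·1!1!2!/5! · 1!1!2!1!2!1!] = √(4/15)
  +(−1)^0/∏(0,1,1,2,0,0)! = 1/2  (running 1/2)
  +(−1)^1/∏(1,0,0,1,1,1)! = -1  (running -1/2)
⟨..|..⟩ = √(4/15)·(-1/2) = -0.258199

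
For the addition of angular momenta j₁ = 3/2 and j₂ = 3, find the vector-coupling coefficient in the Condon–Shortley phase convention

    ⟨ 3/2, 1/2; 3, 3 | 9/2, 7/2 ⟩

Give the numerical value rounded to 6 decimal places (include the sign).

+0.577350

triangle: 0!·3!·6!/10! = 4320/3628800
(j±m)!: 2!·1!·6!·0!·8!·1! = 58060800
prefactor² = (2J+1)·Δ·N² = 691200
  k=0: +1/(0!·0!·1!·6!·2!·0!) = 1/1440
Σ = 1/1440  ⇒  CG² = 691200·1/1440² = 1/3
CG = +√(1/3) = +0.577350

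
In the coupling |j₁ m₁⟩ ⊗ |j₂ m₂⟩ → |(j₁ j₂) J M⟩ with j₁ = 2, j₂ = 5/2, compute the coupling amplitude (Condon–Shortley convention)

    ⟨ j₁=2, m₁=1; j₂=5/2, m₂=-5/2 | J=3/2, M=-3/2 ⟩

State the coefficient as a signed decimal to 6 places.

+√(2/7) = +0.534522

j₁+j₂−J=3  J+j₁−j₂=1  J−j₁+j₂=2  j₁+j₂+J+1=7
(j₁±m₁, j₂±m₂, J±M) = (3,1,0,5,0,3)
P² = 288/7
sum k=0..0:
  [0] +1/12 = 1/12
S = 1/12
C² = P²·S² = 2/7 ; C = +0.534522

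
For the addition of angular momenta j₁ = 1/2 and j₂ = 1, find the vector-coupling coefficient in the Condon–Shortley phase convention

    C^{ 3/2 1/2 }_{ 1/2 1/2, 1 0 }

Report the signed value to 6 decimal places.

j₁+j₂−J=0  J+j₁−j₂=1  J−j₁+j₂=2  j₁+j₂+J+1=4
(j₁±m₁, j₂±m₂, J±M) = (1,0,1,1,2,1)
P² = 2/3
sum k=0..0:
  [0] +1/1 = 1
S = 1
C² = P²·S² = 2/3 ; C = +0.816497

+√(2/3) ≈ +0.816497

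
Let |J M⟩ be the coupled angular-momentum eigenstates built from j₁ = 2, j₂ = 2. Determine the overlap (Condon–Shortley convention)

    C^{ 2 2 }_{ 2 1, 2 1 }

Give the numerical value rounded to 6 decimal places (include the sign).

√[5·2!2!2!/7! · 3!1!3!1!4!0!] = √(48/7)
  +(−1)^1/∏(1,1,0,2,2,0)! = -1/4  (running -1/4)
⟨..|..⟩ = √(48/7)·(-1/4) = -0.654654

-0.654654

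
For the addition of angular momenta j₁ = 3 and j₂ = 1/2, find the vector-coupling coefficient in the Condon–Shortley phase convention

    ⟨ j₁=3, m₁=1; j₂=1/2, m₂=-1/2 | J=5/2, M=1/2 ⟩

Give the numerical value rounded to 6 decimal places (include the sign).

+√(4/7) ≈ +0.755929

√[6·1!5!0!/7! · 4!2!0!1!3!2!] = √(576/7)
  +(−1)^0/∏(0,1,2,0,3,0)! = 1/12  (running 1/12)
⟨..|..⟩ = √(576/7)·(1/12) = +0.755929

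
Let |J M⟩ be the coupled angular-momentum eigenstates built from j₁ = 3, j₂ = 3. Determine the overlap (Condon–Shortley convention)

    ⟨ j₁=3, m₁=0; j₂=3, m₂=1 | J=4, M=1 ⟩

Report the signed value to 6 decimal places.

-0.312094  (= −√(15/154))

triangle: 2!·4!·4!/11! = 1152/39916800
(j±m)!: 3!·3!·4!·2!·5!·3! = 1244160
prefactor² = (2J+1)·Δ·N² = 124416/385
  k=0: +1/(0!·2!·3!·4!·1!·0!) = 1/288
  k=1: −1/(1!·1!·2!·3!·2!·1!) = -1/24
  k=2: +1/(2!·0!·1!·2!·3!·2!) = 1/48
Σ = -5/288  ⇒  CG² = 124416/385·(-5/288)² = 15/154
CG = −√(15/154) = -0.312094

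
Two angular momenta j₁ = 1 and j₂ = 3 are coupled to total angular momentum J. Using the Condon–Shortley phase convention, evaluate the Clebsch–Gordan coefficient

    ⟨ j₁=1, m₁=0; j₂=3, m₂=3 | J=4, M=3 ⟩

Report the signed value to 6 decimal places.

+0.500000

triangle: 0!*2!*6!/9! = 1440/362880
(j±m)!: 1!*1!*6!*0!*7!*1! = 3628800
prefactor² = (2J+1)*Δ*N² = 129600
  k=0: +1/(0!*0!*1!*6!*1!*0!) = 1/720
Σ = 1/720  ⇒  CG² = 129600*1/720² = 1/4
CG = +√(1/4) = +0.500000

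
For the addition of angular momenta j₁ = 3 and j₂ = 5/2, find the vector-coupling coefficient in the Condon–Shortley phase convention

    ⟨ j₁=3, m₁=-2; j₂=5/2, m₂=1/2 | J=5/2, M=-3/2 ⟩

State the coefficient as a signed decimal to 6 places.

j₁+j₂−J=3  J+j₁−j₂=3  J−j₁+j₂=2  j₁+j₂+J+1=9
(j₁±m₁, j₂±m₂, J±M) = (1,5,3,2,1,4)
P² = 288/7
sum k=2..3:
  [2] +1/12 = 1/12
  [3] −1/24 = -1/24
S = 1/24
C² = P²·S² = 1/14 ; C = +0.267261

+0.267261  (= +√(1/14))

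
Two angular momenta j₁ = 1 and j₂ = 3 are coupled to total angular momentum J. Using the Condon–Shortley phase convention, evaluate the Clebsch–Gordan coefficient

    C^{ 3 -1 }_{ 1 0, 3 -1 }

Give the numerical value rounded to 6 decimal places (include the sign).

√[7·1!1!5!/8! · 1!1!2!4!2!4!] = √(48)
  +(−1)^0/∏(0,1,1,2,0,3)! = 1/12  (running 1/12)
  +(−1)^1/∏(1,0,0,1,1,4)! = -1/24  (running 1/24)
⟨..|..⟩ = √(48)·(1/24) = +0.288675

+0.288675  (= +√(1/12))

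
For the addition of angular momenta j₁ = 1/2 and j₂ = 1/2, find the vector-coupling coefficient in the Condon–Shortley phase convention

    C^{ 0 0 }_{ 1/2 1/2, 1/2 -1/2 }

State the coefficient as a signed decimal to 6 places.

+0.707107

√[1·1!0!0!/2! · 1!0!0!1!0!0!] = √(1/2)
  +(−1)^0/∏(0,1,0,0,0,0)! = 1  (running 1)
⟨..|..⟩ = √(1/2)·(1) = +0.707107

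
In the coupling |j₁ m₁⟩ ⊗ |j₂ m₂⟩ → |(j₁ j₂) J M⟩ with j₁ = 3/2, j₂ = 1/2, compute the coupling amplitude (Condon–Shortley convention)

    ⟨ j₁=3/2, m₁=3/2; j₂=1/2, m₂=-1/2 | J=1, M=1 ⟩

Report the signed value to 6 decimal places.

+√(3/4) = +0.866025

√[3·1!2!0!/4! · 3!0!0!1!2!0!] = √(3)
  +(−1)^0/∏(0,1,0,0,2,0)! = 1/2  (running 1/2)
⟨..|..⟩ = √(3)·(1/2) = +0.866025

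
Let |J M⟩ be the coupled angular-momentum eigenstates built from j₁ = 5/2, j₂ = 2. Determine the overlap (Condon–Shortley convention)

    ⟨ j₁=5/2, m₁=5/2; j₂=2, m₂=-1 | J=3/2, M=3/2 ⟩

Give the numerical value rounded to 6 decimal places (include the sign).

triangle: 3!×2!×1!/7! = 12/5040
(j±m)!: 5!×0!×1!×3!×3!×0! = 4320
prefactor² = (2J+1)×Δ×N² = 288/7
  k=0: +1/(0!×3!×0!×1!×2!×0!) = 1/12
Σ = 1/12  ⇒  CG² = 288/7×1/12² = 2/7
CG = +√(2/7) = +0.534522

+0.534522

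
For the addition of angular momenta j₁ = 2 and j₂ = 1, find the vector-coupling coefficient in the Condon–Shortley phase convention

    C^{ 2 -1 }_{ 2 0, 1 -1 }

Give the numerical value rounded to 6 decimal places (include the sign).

j₁+j₂−J=1  J+j₁−j₂=3  J−j₁+j₂=1  j₁+j₂+J+1=6
(j₁±m₁, j₂±m₂, J±M) = (2,2,0,2,1,3)
P² = 2
sum k=0..0:
  [0] +1/2 = 1/2
S = 1/2
C² = P²·S² = 1/2 ; C = +0.707107

+√(1/2) = +0.707107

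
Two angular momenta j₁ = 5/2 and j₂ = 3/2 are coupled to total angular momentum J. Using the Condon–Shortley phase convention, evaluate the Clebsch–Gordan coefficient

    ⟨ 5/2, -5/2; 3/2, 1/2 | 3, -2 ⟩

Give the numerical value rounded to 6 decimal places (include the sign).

j₁+j₂−J=1  J+j₁−j₂=4  J−j₁+j₂=2  j₁+j₂+J+1=8
(j₁±m₁, j₂±m₂, J±M) = (0,5,2,1,1,5)
P² = 240
sum k=1..1:
  [1] −1/24 = -1/24
S = -1/24
C² = P²·S² = 5/12 ; C = -0.645497

-0.645497  (= −√(5/12))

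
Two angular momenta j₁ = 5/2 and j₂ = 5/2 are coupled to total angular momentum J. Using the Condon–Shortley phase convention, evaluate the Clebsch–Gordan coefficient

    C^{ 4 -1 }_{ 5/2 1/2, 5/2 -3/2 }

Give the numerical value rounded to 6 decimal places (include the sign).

j₁+j₂−J=1  J+j₁−j₂=4  J−j₁+j₂=4  j₁+j₂+J+1=10
(j₁±m₁, j₂±m₂, J±M) = (3,2,1,4,3,5)
P² = 10368/35
sum k=0..1:
  [0] +1/24 = 1/24
  [1] −1/144 = -1/144
S = 5/144
C² = P²·S² = 5/14 ; C = +0.597614

+0.597614  (= +√(5/14))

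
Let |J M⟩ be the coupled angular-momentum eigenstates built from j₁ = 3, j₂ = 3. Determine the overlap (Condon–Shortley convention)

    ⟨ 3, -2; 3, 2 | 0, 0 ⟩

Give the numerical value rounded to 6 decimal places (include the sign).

triangle: 6!×0!×0!/7! = 720/5040
(j±m)!: 1!×5!×5!×1!×0!×0! = 14400
prefactor² = (2J+1)×Δ×N² = 14400/7
  k=5: −1/(5!×1!×0!×0!×0!×0!) = -1/120
Σ = -1/120  ⇒  CG² = 14400/7×(-1/120)² = 1/7
CG = −√(1/7) = -0.377964

-0.377964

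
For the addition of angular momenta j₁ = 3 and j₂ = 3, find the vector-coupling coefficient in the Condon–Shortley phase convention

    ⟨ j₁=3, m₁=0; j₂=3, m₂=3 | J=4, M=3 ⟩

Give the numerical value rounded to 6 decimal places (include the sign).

+0.639602

√[9·2!4!4!/11! · 3!3!6!0!7!1!] = √(373248/11)
  +(−1)^2/∏(2,0,1,4,3,0)! = 1/288  (running 1/288)
⟨..|..⟩ = √(373248/11)·(1/288) = +0.639602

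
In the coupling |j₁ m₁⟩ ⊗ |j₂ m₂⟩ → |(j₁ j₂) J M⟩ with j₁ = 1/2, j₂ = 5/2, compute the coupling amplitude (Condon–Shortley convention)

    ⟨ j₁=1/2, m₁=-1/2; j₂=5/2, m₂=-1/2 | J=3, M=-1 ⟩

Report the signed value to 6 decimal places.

triangle: 0!*1!*5!/7! = 120/5040
(j±m)!: 0!*1!*2!*3!*2!*4! = 576
prefactor² = (2J+1)*Δ*N² = 96
  k=0: +1/(0!*0!*1!*2!*0!*3!) = 1/12
Σ = 1/12  ⇒  CG² = 96*1/12² = 2/3
CG = +√(2/3) = +0.816497

+√(2/3) ≈ +0.816497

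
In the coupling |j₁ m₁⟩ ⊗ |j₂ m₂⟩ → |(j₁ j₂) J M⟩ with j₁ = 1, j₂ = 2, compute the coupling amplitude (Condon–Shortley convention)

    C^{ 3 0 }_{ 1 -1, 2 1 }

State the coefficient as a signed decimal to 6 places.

+0.447214

triangle: 0!*2!*4!/7! = 48/5040
(j±m)!: 0!*2!*3!*1!*3!*3! = 432
prefactor² = (2J+1)*Δ*N² = 144/5
  k=0: +1/(0!*0!*2!*3!*0!*1!) = 1/12
Σ = 1/12  ⇒  CG² = 144/5*1/12² = 1/5
CG = +√(1/5) = +0.447214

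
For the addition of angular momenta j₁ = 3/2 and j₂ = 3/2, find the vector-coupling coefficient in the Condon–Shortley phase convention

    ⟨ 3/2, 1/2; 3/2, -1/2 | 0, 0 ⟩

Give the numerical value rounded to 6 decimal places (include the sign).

−√(1/4) = -0.500000

j₁+j₂−J=3  J+j₁−j₂=0  J−j₁+j₂=0  j₁+j₂+J+1=4
(j₁±m₁, j₂±m₂, J±M) = (2,1,1,2,0,0)
P² = 1
sum k=1..1:
  [1] −1/2 = -1/2
S = -1/2
C² = P²·S² = 1/4 ; C = -0.500000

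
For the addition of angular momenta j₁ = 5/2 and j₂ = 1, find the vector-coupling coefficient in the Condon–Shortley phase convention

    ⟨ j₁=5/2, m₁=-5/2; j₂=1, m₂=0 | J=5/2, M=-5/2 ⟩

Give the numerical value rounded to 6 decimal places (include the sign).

j₁+j₂−J=1  J+j₁−j₂=4  J−j₁+j₂=1  j₁+j₂+J+1=7
(j₁±m₁, j₂±m₂, J±M) = (0,5,1,1,0,5)
P² = 2880/7
sum k=1..1:
  [1] −1/24 = -1/24
S = -1/24
C² = P²·S² = 5/7 ; C = -0.845154

−√(5/7) ≈ -0.845154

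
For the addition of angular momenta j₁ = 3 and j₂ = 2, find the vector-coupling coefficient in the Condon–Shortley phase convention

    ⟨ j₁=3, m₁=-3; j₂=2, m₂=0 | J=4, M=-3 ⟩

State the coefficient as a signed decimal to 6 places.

-0.670820

triangle: 1!*5!*3!/10! = 720/3628800
(j±m)!: 0!*6!*2!*2!*1!*7! = 14515200
prefactor² = (2J+1)*Δ*N² = 25920
  k=1: −1/(1!*0!*5!*1!*0!*2!) = -1/240
Σ = -1/240  ⇒  CG² = 25920*(-1/240)² = 9/20
CG = −√(9/20) = -0.670820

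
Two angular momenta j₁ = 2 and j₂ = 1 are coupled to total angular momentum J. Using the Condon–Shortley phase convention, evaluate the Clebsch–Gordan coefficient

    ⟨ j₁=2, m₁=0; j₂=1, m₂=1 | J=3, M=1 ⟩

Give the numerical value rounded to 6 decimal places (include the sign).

√[7·0!4!2!/7! · 2!2!2!0!4!2!] = √(128/5)
  +(−1)^0/∏(0,0,2,2,2,0)! = 1/8  (running 1/8)
⟨..|..⟩ = √(128/5)·(1/8) = +0.632456

+√(2/5) ≈ +0.632456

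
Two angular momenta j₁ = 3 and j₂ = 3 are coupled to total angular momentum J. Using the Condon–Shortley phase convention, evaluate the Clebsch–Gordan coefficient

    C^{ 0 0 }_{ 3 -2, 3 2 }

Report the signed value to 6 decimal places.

triangle: 6!*0!*0!/7! = 720/5040
(j±m)!: 1!*5!*5!*1!*0!*0! = 14400
prefactor² = (2J+1)*Δ*N² = 14400/7
  k=5: −1/(5!*1!*0!*0!*0!*0!) = -1/120
Σ = -1/120  ⇒  CG² = 14400/7*(-1/120)² = 1/7
CG = −√(1/7) = -0.377964

−√(1/7) = -0.377964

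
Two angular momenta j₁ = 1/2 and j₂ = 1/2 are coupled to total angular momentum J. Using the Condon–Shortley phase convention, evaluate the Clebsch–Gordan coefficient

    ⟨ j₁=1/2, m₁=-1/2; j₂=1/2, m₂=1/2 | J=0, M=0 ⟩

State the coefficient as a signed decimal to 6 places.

j₁+j₂−J=1  J+j₁−j₂=0  J−j₁+j₂=0  j₁+j₂+J+1=2
(j₁±m₁, j₂±m₂, J±M) = (0,1,1,0,0,0)
P² = 1/2
sum k=1..1:
  [1] −1/1 = -1
S = -1
C² = P²·S² = 1/2 ; C = -0.707107

−√(1/2) = -0.707107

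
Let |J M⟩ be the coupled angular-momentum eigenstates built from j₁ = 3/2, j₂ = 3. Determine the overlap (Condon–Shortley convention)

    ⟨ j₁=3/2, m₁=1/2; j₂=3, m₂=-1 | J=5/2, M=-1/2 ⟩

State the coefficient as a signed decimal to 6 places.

√[6·2!1!4!/8! · 2!1!2!4!2!3!] = √(288/35)
  +(−1)^0/∏(0,2,1,2,0,2)! = 1/8  (running 1/8)
  +(−1)^1/∏(1,1,0,1,1,3)! = -1/6  (running -1/24)
⟨..|..⟩ = √(288/35)·(-1/24) = -0.119523

−√(1/70) ≈ -0.119523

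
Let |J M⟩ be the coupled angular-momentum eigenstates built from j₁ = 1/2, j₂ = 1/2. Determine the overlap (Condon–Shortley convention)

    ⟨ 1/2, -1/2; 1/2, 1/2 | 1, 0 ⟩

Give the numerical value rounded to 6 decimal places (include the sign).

j₁+j₂−J=0  J+j₁−j₂=1  J−j₁+j₂=1  j₁+j₂+J+1=3
(j₁±m₁, j₂±m₂, J±M) = (0,1,1,0,1,1)
P² = 1/2
sum k=0..0:
  [0] +1/1 = 1
S = 1
C² = P²·S² = 1/2 ; C = +0.707107

+√(1/2) = +0.707107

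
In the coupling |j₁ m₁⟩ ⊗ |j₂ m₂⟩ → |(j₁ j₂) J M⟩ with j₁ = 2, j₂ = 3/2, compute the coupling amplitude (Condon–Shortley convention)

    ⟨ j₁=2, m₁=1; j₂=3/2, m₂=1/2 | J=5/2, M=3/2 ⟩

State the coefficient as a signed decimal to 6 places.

+0.169031

√[6·1!3!2!/7! · 3!1!2!1!4!1!] = √(144/35)
  +(−1)^0/∏(0,1,1,2,2,0)! = 1/4  (running 1/4)
  +(−1)^1/∏(1,0,0,1,3,1)! = -1/6  (running 1/12)
⟨..|..⟩ = √(144/35)·(1/12) = +0.169031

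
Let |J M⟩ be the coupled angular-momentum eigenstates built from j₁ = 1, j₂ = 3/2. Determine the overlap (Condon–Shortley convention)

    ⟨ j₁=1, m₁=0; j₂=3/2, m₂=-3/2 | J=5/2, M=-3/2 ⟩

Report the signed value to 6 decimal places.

triangle: 0!*2!*3!/6! = 12/720
(j±m)!: 1!*1!*0!*3!*1!*4! = 144
prefactor² = (2J+1)*Δ*N² = 72/5
  k=0: +1/(0!*0!*1!*0!*1!*3!) = 1/6
Σ = 1/6  ⇒  CG² = 72/5*1/6² = 2/5
CG = +√(2/5) = +0.632456

+√(2/5) ≈ +0.632456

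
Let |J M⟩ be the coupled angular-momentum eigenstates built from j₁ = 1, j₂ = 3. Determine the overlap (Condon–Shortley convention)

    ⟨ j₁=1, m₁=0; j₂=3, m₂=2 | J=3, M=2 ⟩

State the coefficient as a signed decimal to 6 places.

-0.577350  (= −√(1/3))

j₁+j₂−J=1  J+j₁−j₂=1  J−j₁+j₂=5  j₁+j₂+J+1=8
(j₁±m₁, j₂±m₂, J±M) = (1,1,5,1,5,1)
P² = 300
sum k=0..1:
  [0] +1/120 = 1/120
  [1] −1/24 = -1/24
S = -1/30
C² = P²·S² = 1/3 ; C = -0.577350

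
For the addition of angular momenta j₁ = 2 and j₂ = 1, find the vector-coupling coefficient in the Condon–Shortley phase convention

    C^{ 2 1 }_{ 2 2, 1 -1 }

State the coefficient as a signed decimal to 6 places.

+0.577350  (= +√(1/3))

√[5·1!3!1!/6! · 4!0!0!2!3!1!] = √(12)
  +(−1)^0/∏(0,1,0,0,3,1)! = 1/6  (running 1/6)
⟨..|..⟩ = √(12)·(1/6) = +0.577350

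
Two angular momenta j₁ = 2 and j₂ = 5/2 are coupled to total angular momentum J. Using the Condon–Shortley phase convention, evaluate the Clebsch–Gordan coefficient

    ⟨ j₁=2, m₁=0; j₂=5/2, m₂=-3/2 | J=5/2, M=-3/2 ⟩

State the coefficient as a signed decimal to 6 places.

triangle: 2!·2!·3!/8! = 24/40320
(j±m)!: 2!·2!·1!·4!·1!·4! = 2304
prefactor² = (2J+1)·Δ·N² = 288/35
  k=0: +1/(0!·2!·2!·1!·0!·2!) = 1/8
  k=1: −1/(1!·1!·1!·0!·1!·3!) = -1/6
Σ = -1/24  ⇒  CG² = 288/35·(-1/24)² = 1/70
CG = −√(1/70) = -0.119523

−√(1/70) ≈ -0.119523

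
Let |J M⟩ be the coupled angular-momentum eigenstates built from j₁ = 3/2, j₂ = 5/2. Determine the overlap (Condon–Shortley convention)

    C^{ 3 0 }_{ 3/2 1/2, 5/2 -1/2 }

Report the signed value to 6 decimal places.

+0.447214  (= +√(1/5))

triangle: 1!*2!*4!/8! = 48/40320
(j±m)!: 2!*1!*2!*3!*3!*3! = 864
prefactor² = (2J+1)*Δ*N² = 36/5
  k=0: +1/(0!*1!*1!*2!*1!*2!) = 1/4
  k=1: −1/(1!*0!*0!*1!*2!*3!) = -1/12
Σ = 1/6  ⇒  CG² = 36/5*1/6² = 1/5
CG = +√(1/5) = +0.447214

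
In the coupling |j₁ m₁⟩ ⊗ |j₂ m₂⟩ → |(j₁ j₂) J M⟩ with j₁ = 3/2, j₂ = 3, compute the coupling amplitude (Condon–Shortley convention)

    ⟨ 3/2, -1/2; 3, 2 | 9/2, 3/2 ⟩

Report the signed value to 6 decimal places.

+√(3/14) ≈ +0.462910

triangle: 0!·3!·6!/10! = 4320/3628800
(j±m)!: 1!·2!·5!·1!·6!·3! = 1036800
prefactor² = (2J+1)·Δ·N² = 86400/7
  k=0: +1/(0!·0!·2!·5!·1!·1!) = 1/240
Σ = 1/240  ⇒  CG² = 86400/7·1/240² = 3/14
CG = +√(3/14) = +0.462910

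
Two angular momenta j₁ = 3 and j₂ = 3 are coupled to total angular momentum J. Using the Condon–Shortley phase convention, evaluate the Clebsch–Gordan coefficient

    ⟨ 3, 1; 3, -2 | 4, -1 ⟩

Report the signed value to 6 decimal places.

+√(16/77) ≈ +0.455842

j₁+j₂−J=2  J+j₁−j₂=4  J−j₁+j₂=4  j₁+j₂+J+1=11
(j₁±m₁, j₂±m₂, J±M) = (4,2,1,5,3,5)
P² = 82944/77
sum k=0..1:
  [0] +1/48 = 1/48
  [1] −1/144 = -1/144
S = 1/72
C² = P²·S² = 16/77 ; C = +0.455842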